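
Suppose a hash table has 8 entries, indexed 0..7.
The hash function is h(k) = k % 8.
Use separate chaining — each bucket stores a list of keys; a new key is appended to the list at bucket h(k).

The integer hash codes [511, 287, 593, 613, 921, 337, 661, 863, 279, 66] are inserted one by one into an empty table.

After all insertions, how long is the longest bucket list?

4

511 → bucket 7
287 → bucket 7 (collision)
593 → bucket 1
613 → bucket 5
921 → bucket 1 (collision)
337 → bucket 1 (collision)
661 → bucket 5 (collision)
863 → bucket 7 (collision)
279 → bucket 7 (collision)
66 → bucket 2
Final buckets:
0: ∅
1: 593 -> 921 -> 337
2: 66
3: ∅
4: ∅
5: 613 -> 661
6: ∅
7: 511 -> 287 -> 863 -> 279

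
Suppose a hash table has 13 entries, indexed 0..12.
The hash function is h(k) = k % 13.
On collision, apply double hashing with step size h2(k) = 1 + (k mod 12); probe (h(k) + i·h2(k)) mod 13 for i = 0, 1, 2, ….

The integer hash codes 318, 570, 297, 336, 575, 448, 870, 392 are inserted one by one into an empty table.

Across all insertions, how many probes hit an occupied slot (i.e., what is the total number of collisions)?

318 hashes to 6; slot 6 is free => place at 6.
570 hashes to 11; slot 11 is free => place at 11.
297 hashes to 11, h2=10; 11 taken => place at 8.
336 hashes to 11, h2=1; 11 taken => place at 12.
575 hashes to 3; slot 3 is free => place at 3.
448 hashes to 6, h2=5; 6,11,3,8 taken => place at 0.
870 hashes to 12, h2=7; 12,6,0 taken => place at 7.
392 hashes to 2; slot 2 is free => place at 2.
Table: [448, _, 392, 575, _, _, 318, 870, 297, _, _, 570, 336]

9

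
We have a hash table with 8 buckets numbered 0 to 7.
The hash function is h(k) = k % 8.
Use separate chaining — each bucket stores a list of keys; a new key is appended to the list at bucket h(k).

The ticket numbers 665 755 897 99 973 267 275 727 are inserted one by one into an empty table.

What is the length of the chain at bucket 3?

665 -> bucket 1
755 -> bucket 3
897 -> bucket 1 (collision)
99 -> bucket 3 (collision)
973 -> bucket 5
267 -> bucket 3 (collision)
275 -> bucket 3 (collision)
727 -> bucket 7
Final buckets:
0: _
1: 665 -> 897
2: _
3: 755 -> 99 -> 267 -> 275
4: _
5: 973
6: _
7: 727

4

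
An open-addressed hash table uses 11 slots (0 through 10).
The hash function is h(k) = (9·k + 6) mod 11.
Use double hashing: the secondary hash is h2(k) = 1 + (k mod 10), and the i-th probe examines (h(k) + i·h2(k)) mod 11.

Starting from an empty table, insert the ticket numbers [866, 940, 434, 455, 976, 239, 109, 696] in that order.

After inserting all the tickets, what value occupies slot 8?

976

866: h=1 -> slot 1
940: h=7 -> slot 7
434: h=7, h2=5, probe 7,1,6 -> slot 6
455: h=9 -> slot 9
976: h=1, h2=7, probe 1,8 -> slot 8
239: h=1, h2=10, probe 1,0 -> slot 0
109: h=8, h2=10, probe 8,7,6,5 -> slot 5
696: h=0, h2=7, probe 0,7,3 -> slot 3
Table: [239, 866, _, 696, _, 109, 434, 940, 976, 455, _]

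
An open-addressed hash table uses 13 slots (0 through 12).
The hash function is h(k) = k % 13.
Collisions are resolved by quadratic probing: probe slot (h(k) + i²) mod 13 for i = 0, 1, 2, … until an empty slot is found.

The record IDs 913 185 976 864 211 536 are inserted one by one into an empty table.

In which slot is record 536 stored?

12

Insert 913: h=3, slot 3 empty => index 3.
Insert 185: h=3, slot 3 occupied => index 4.
Insert 976: h=1, slot 1 empty => index 1.
Insert 864: h=6, slot 6 empty => index 6.
Insert 211: h=3, slots 3,4 occupied => index 7.
Insert 536: h=3, slots 3,4,7 occupied => index 12.
Table: [., 976, ., 913, 185, ., 864, 211, ., ., ., ., 536]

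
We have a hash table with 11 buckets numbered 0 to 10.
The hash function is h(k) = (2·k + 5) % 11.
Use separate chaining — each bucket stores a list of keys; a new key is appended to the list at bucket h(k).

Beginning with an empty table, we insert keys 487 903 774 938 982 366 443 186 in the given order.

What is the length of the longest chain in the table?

487 -> bucket 0
903 -> bucket 7
774 -> bucket 2
938 -> bucket 0 (collision)
982 -> bucket 0 (collision)
366 -> bucket 0 (collision)
443 -> bucket 0 (collision)
186 -> bucket 3
Final buckets:
0: 487 -> 938 -> 982 -> 366 -> 443
1: —
2: 774
3: 186
4: —
5: —
6: —
7: 903
8: —
9: —
10: —

5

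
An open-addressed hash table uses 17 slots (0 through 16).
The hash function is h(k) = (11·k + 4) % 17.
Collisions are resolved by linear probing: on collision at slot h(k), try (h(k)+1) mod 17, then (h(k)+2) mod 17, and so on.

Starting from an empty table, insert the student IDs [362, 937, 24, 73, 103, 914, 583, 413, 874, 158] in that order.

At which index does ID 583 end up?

12

Insert 362: h=8, slot 8 empty => index 8.
Insert 937: h=9, slot 9 empty => index 9.
Insert 24: h=13, slot 13 empty => index 13.
Insert 73: h=8, slots 8,9 occupied => index 10.
Insert 103: h=15, slot 15 empty => index 15.
Insert 914: h=11, slot 11 empty => index 11.
Insert 583: h=8, slots 8,9,10,11 occupied => index 12.
Insert 413: h=8, slots 8,9,10,11,12,13 occupied => index 14.
Insert 874: h=13, slots 13,14,15 occupied => index 16.
Insert 158: h=8, slots 8,9,10,11,12,13,14,15,16 occupied => index 0.
Table: [158, -, -, -, -, -, -, -, 362, 937, 73, 914, 583, 24, 413, 103, 874]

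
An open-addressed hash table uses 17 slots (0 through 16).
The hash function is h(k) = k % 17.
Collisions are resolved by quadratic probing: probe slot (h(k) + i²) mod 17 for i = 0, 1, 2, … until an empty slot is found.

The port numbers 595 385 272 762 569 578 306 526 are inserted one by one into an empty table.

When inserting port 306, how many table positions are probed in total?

4

Insert 595: h=0, slot 0 empty → index 0.
Insert 385: h=11, slot 11 empty → index 11.
Insert 272: h=0, slot 0 occupied → index 1.
Insert 762: h=14, slot 14 empty → index 14.
Insert 569: h=8, slot 8 empty → index 8.
Insert 578: h=0, slots 0,1 occupied → index 4.
Insert 306: h=0, slots 0,1,4 occupied → index 9.
Insert 526: h=16, slot 16 empty → index 16.
Table: [595, 272, _, _, 578, _, _, _, 569, 306, _, 385, _, _, 762, _, 526]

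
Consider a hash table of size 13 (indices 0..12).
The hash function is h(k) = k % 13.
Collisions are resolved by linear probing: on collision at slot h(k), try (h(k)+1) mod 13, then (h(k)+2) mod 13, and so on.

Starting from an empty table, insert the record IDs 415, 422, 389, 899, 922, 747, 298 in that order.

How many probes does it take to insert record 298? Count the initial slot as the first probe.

Insert 415: h=12, slot 12 empty -> index 12.
Insert 422: h=6, slot 6 empty -> index 6.
Insert 389: h=12, slot 12 occupied -> index 0.
Insert 899: h=2, slot 2 empty -> index 2.
Insert 922: h=12, slots 12,0 occupied -> index 1.
Insert 747: h=6, slot 6 occupied -> index 7.
Insert 298: h=12, slots 12,0,1,2 occupied -> index 3.
Table: [389, 922, 899, 298, ∅, ∅, 422, 747, ∅, ∅, ∅, ∅, 415]

5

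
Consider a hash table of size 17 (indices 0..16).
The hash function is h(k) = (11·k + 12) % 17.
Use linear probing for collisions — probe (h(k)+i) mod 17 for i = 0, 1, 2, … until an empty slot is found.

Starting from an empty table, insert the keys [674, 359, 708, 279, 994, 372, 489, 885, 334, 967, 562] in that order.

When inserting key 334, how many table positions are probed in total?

Insert 674: h=14, slot 14 empty → index 14.
Insert 359: h=0, slot 0 empty → index 0.
Insert 708: h=14, slot 14 occupied → index 15.
Insert 279: h=4, slot 4 empty → index 4.
Insert 994: h=15, slot 15 occupied → index 16.
Insert 372: h=7, slot 7 empty → index 7.
Insert 489: h=2, slot 2 empty → index 2.
Insert 885: h=6, slot 6 empty → index 6.
Insert 334: h=14, slots 14,15,16,0 occupied → index 1.
Insert 967: h=7, slot 7 occupied → index 8.
Insert 562: h=6, slots 6,7,8 occupied → index 9.
Table: [359, 334, 489, -, 279, -, 885, 372, 967, 562, -, -, -, -, 674, 708, 994]

5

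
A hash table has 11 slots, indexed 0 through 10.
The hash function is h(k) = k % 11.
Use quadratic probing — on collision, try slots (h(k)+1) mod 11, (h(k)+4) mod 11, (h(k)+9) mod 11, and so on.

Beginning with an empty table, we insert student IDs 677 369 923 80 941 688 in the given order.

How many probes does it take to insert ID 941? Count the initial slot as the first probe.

4

Insert 677: h=6, slot 6 empty → index 6.
Insert 369: h=6, slot 6 occupied → index 7.
Insert 923: h=10, slot 10 empty → index 10.
Insert 80: h=3, slot 3 empty → index 3.
Insert 941: h=6, slots 6,7,10 occupied → index 4.
Insert 688: h=6, slots 6,7,10,4 occupied → index 0.
Table: [688, ∅, ∅, 80, 941, ∅, 677, 369, ∅, ∅, 923]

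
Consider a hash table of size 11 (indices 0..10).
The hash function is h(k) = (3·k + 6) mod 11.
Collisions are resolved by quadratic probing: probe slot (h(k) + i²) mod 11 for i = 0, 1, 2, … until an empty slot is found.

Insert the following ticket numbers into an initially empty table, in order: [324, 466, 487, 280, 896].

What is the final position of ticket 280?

324 hashes to 10; slot 10 is free → place at 10.
466 hashes to 7; slot 7 is free → place at 7.
487 hashes to 4; slot 4 is free → place at 4.
280 hashes to 10; 10 taken → place at 0.
896 hashes to 10; 10,0 taken → place at 3.
Table: [280, -, -, 896, 487, -, -, 466, -, -, 324]

0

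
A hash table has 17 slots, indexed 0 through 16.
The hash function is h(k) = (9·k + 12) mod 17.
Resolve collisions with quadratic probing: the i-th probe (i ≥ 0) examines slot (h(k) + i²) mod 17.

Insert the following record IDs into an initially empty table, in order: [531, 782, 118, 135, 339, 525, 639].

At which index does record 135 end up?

Insert 531: h=14, slot 14 empty → index 14.
Insert 782: h=12, slot 12 empty → index 12.
Insert 118: h=3, slot 3 empty → index 3.
Insert 135: h=3, slot 3 occupied → index 4.
Insert 339: h=3, slots 3,4 occupied → index 7.
Insert 525: h=11, slot 11 empty → index 11.
Insert 639: h=0, slot 0 empty → index 0.
Table: [639, -, -, 118, 135, -, -, 339, -, -, -, 525, 782, -, 531, -, -]

4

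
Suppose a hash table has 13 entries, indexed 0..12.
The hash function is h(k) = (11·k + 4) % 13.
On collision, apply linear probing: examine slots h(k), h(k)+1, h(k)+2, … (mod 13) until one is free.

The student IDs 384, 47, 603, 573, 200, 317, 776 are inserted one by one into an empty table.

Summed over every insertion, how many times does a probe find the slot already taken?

384 hashes to 3; slot 3 is free → place at 3.
47 hashes to 1; slot 1 is free → place at 1.
603 hashes to 7; slot 7 is free → place at 7.
573 hashes to 2; slot 2 is free → place at 2.
200 hashes to 7; 7 taken → place at 8.
317 hashes to 7; 7,8 taken → place at 9.
776 hashes to 12; slot 12 is free → place at 12.
Table: [—, 47, 573, 384, —, —, —, 603, 200, 317, —, —, 776]

3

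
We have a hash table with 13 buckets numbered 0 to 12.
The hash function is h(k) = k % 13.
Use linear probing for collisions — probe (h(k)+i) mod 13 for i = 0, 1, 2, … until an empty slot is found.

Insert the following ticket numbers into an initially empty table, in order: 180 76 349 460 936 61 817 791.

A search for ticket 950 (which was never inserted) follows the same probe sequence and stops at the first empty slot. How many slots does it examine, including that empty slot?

4

180 hashes to 11; slot 11 is free -> place at 11.
76 hashes to 11; 11 taken -> place at 12.
349 hashes to 11; 11,12 taken -> place at 0.
460 hashes to 5; slot 5 is free -> place at 5.
936 hashes to 0; 0 taken -> place at 1.
61 hashes to 9; slot 9 is free -> place at 9.
817 hashes to 11; 11,12,0,1 taken -> place at 2.
791 hashes to 11; 11,12,0,1,2 taken -> place at 3.
Table: [349, 936, 817, 791, ., 460, ., ., ., 61, ., 180, 76]
Lookup 950: h=1, probe 1,2,3,4 → slot 4 empty, not found.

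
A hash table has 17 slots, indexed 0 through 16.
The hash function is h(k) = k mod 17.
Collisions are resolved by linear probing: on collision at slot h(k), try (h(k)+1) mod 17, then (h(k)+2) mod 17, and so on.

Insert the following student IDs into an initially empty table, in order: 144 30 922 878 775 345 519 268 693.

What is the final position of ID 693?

15

144 hashes to 8; slot 8 is free -> place at 8.
30 hashes to 13; slot 13 is free -> place at 13.
922 hashes to 4; slot 4 is free -> place at 4.
878 hashes to 11; slot 11 is free -> place at 11.
775 hashes to 10; slot 10 is free -> place at 10.
345 hashes to 5; slot 5 is free -> place at 5.
519 hashes to 9; slot 9 is free -> place at 9.
268 hashes to 13; 13 taken -> place at 14.
693 hashes to 13; 13,14 taken -> place at 15.
Table: [—, —, —, —, 922, 345, —, —, 144, 519, 775, 878, —, 30, 268, 693, —]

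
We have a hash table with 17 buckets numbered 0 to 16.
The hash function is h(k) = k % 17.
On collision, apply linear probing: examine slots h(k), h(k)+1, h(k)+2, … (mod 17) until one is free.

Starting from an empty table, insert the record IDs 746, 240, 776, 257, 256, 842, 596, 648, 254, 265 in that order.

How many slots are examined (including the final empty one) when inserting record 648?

4

746: h=15 => slot 15
240: h=2 => slot 2
776: h=11 => slot 11
257: h=2, probe 2,3 => slot 3
256: h=1 => slot 1
842: h=9 => slot 9
596: h=1, probe 1,2,3,4 => slot 4
648: h=2, probe 2,3,4,5 => slot 5
254: h=16 => slot 16
265: h=10 => slot 10
Table: [., 256, 240, 257, 596, 648, ., ., ., 842, 265, 776, ., ., ., 746, 254]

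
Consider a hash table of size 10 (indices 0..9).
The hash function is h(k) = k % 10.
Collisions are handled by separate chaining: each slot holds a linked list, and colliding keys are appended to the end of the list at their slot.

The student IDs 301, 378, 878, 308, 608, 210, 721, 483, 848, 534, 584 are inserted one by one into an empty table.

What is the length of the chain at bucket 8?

Insert 301: h=1, bucket 1 empty -> new chain.
Insert 378: h=8, bucket 8 empty -> new chain.
Insert 878: h=8, bucket 8 nonempty -> append to chain.
Insert 308: h=8, bucket 8 nonempty -> append to chain.
Insert 608: h=8, bucket 8 nonempty -> append to chain.
Insert 210: h=0, bucket 0 empty -> new chain.
Insert 721: h=1, bucket 1 nonempty -> append to chain.
Insert 483: h=3, bucket 3 empty -> new chain.
Insert 848: h=8, bucket 8 nonempty -> append to chain.
Insert 534: h=4, bucket 4 empty -> new chain.
Insert 584: h=4, bucket 4 nonempty -> append to chain.
Final buckets:
0: 210
1: 301 -> 721
2: ∅
3: 483
4: 534 -> 584
5: ∅
6: ∅
7: ∅
8: 378 -> 878 -> 308 -> 608 -> 848
9: ∅

5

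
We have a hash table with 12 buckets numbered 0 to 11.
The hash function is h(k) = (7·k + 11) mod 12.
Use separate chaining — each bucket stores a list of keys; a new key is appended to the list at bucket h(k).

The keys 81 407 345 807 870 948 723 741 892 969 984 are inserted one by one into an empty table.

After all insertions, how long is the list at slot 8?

81 -> bucket 2
407 -> bucket 4
345 -> bucket 2 (collision)
807 -> bucket 8
870 -> bucket 5
948 -> bucket 11
723 -> bucket 8 (collision)
741 -> bucket 2 (collision)
892 -> bucket 3
969 -> bucket 2 (collision)
984 -> bucket 11 (collision)
Final buckets:
0: -
1: -
2: 81 -> 345 -> 741 -> 969
3: 892
4: 407
5: 870
6: -
7: -
8: 807 -> 723
9: -
10: -
11: 948 -> 984

2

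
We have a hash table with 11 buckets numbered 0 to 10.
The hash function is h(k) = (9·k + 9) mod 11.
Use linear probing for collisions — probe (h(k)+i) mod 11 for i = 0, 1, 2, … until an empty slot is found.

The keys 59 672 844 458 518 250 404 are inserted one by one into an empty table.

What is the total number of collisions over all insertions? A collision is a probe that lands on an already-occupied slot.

7

59 hashes to 1; slot 1 is free → place at 1.
672 hashes to 7; slot 7 is free → place at 7.
844 hashes to 4; slot 4 is free → place at 4.
458 hashes to 6; slot 6 is free → place at 6.
518 hashes to 7; 7 taken → place at 8.
250 hashes to 4; 4 taken → place at 5.
404 hashes to 4; 4,5,6,7,8 taken → place at 9.
Table: [-, 59, -, -, 844, 250, 458, 672, 518, 404, -]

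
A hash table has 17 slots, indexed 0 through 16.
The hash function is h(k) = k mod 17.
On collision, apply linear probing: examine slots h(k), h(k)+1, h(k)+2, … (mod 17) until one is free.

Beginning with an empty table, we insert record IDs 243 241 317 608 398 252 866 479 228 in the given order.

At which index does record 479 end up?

Insert 243: h=5, slot 5 empty → index 5.
Insert 241: h=3, slot 3 empty → index 3.
Insert 317: h=11, slot 11 empty → index 11.
Insert 608: h=13, slot 13 empty → index 13.
Insert 398: h=7, slot 7 empty → index 7.
Insert 252: h=14, slot 14 empty → index 14.
Insert 866: h=16, slot 16 empty → index 16.
Insert 479: h=3, slot 3 occupied → index 4.
Insert 228: h=7, slot 7 occupied → index 8.
Table: [_, _, _, 241, 479, 243, _, 398, 228, _, _, 317, _, 608, 252, _, 866]

4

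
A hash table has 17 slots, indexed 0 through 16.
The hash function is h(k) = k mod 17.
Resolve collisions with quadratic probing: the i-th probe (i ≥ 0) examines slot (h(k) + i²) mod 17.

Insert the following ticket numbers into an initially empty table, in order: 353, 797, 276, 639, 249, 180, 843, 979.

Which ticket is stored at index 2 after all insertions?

353: h=13 => slot 13
797: h=15 => slot 15
276: h=4 => slot 4
639: h=10 => slot 10
249: h=11 => slot 11
180: h=10, probe 10,11,14 => slot 14
843: h=10, probe 10,11,14,2 => slot 2
979: h=10, probe 10,11,14,2,9 => slot 9
Table: [∅, ∅, 843, ∅, 276, ∅, ∅, ∅, ∅, 979, 639, 249, ∅, 353, 180, 797, ∅]

843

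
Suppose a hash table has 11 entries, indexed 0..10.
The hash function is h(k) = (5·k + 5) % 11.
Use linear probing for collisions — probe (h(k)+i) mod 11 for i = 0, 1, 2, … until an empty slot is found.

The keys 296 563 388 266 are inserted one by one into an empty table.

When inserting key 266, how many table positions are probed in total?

2

296 hashes to 0; slot 0 is free => place at 0.
563 hashes to 4; slot 4 is free => place at 4.
388 hashes to 9; slot 9 is free => place at 9.
266 hashes to 4; 4 taken => place at 5.
Table: [296, _, _, _, 563, 266, _, _, _, 388, _]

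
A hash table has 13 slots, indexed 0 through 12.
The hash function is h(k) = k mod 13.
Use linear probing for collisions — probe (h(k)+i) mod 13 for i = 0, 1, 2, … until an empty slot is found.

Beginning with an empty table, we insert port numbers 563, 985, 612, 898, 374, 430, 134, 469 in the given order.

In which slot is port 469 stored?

6

Insert 563: h=4, slot 4 empty -> index 4.
Insert 985: h=10, slot 10 empty -> index 10.
Insert 612: h=1, slot 1 empty -> index 1.
Insert 898: h=1, slot 1 occupied -> index 2.
Insert 374: h=10, slot 10 occupied -> index 11.
Insert 430: h=1, slots 1,2 occupied -> index 3.
Insert 134: h=4, slot 4 occupied -> index 5.
Insert 469: h=1, slots 1,2,3,4,5 occupied -> index 6.
Table: [—, 612, 898, 430, 563, 134, 469, —, —, —, 985, 374, —]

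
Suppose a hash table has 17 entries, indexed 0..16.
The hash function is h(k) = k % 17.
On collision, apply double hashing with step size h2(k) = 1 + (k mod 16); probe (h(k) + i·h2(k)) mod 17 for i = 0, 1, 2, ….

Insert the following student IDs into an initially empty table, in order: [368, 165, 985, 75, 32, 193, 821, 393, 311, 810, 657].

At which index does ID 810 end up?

368: h=11 => slot 11
165: h=12 => slot 12
985: h=16 => slot 16
75: h=7 => slot 7
32: h=15 => slot 15
193: h=6 => slot 6
821: h=5 => slot 5
393: h=2 => slot 2
311: h=5, h2=8, probe 5,13 => slot 13
810: h=11, h2=11, probe 11,5,16,10 => slot 10
657: h=11, h2=2, probe 11,13,15,0 => slot 0
Table: [657, —, 393, —, —, 821, 193, 75, —, —, 810, 368, 165, 311, —, 32, 985]

10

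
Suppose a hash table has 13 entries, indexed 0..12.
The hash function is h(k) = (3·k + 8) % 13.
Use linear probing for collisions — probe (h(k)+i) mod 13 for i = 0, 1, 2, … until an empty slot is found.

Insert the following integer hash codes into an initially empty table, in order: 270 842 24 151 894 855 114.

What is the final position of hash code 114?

4

270: h=12 → slot 12
842: h=12, probe 12,0 → slot 0
24: h=2 → slot 2
151: h=6 → slot 6
894: h=12, probe 12,0,1 → slot 1
855: h=12, probe 12,0,1,2,3 → slot 3
114: h=12, probe 12,0,1,2,3,4 → slot 4
Table: [842, 894, 24, 855, 114, -, 151, -, -, -, -, -, 270]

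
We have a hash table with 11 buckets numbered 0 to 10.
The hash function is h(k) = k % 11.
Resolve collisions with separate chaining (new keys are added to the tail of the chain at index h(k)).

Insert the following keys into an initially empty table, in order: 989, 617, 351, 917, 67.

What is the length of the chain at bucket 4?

989 -> bucket 10
617 -> bucket 1
351 -> bucket 10 (collision)
917 -> bucket 4
67 -> bucket 1 (collision)
Final buckets:
0: .
1: 617 -> 67
2: .
3: .
4: 917
5: .
6: .
7: .
8: .
9: .
10: 989 -> 351

1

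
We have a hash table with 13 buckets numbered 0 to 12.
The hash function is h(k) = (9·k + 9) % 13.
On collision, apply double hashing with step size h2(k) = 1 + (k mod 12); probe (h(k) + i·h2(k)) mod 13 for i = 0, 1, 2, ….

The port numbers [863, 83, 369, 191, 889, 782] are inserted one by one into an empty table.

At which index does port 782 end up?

7

863 hashes to 2; slot 2 is free → place at 2.
83 hashes to 2, h2=12; 2 taken → place at 1.
369 hashes to 2, h2=10; 2 taken → place at 12.
191 hashes to 12, h2=12; 12 taken → place at 11.
889 hashes to 2, h2=2; 2 taken → place at 4.
782 hashes to 1, h2=3; 1,4 taken → place at 7.
Table: [-, 83, 863, -, 889, -, -, 782, -, -, -, 191, 369]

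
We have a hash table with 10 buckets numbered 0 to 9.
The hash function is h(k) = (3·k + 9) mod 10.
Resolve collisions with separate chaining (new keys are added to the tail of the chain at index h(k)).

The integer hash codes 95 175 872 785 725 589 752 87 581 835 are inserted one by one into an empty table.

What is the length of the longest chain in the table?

Insert 95: h=4, bucket 4 empty → new chain.
Insert 175: h=4, bucket 4 nonempty → append to chain.
Insert 872: h=5, bucket 5 empty → new chain.
Insert 785: h=4, bucket 4 nonempty → append to chain.
Insert 725: h=4, bucket 4 nonempty → append to chain.
Insert 589: h=6, bucket 6 empty → new chain.
Insert 752: h=5, bucket 5 nonempty → append to chain.
Insert 87: h=0, bucket 0 empty → new chain.
Insert 581: h=2, bucket 2 empty → new chain.
Insert 835: h=4, bucket 4 nonempty → append to chain.
Final buckets:
0: 87
1: —
2: 581
3: —
4: 95 -> 175 -> 785 -> 725 -> 835
5: 872 -> 752
6: 589
7: —
8: —
9: —

5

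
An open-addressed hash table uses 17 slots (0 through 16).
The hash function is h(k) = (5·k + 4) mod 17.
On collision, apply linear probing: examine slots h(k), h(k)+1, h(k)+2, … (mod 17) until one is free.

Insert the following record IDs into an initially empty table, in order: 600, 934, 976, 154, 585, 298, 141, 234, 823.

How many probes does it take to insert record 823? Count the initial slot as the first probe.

3

600 hashes to 12; slot 12 is free => place at 12.
934 hashes to 16; slot 16 is free => place at 16.
976 hashes to 5; slot 5 is free => place at 5.
154 hashes to 9; slot 9 is free => place at 9.
585 hashes to 5; 5 taken => place at 6.
298 hashes to 15; slot 15 is free => place at 15.
141 hashes to 12; 12 taken => place at 13.
234 hashes to 1; slot 1 is free => place at 1.
823 hashes to 5; 5,6 taken => place at 7.
Table: [—, 234, —, —, —, 976, 585, 823, —, 154, —, —, 600, 141, —, 298, 934]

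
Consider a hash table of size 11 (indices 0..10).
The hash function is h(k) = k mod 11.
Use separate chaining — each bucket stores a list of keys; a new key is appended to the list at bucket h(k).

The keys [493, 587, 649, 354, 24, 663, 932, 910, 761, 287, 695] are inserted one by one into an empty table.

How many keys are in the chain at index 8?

Insert 493: h=9, bucket 9 empty -> new chain.
Insert 587: h=4, bucket 4 empty -> new chain.
Insert 649: h=0, bucket 0 empty -> new chain.
Insert 354: h=2, bucket 2 empty -> new chain.
Insert 24: h=2, bucket 2 nonempty -> append to chain.
Insert 663: h=3, bucket 3 empty -> new chain.
Insert 932: h=8, bucket 8 empty -> new chain.
Insert 910: h=8, bucket 8 nonempty -> append to chain.
Insert 761: h=2, bucket 2 nonempty -> append to chain.
Insert 287: h=1, bucket 1 empty -> new chain.
Insert 695: h=2, bucket 2 nonempty -> append to chain.
Final buckets:
0: 649
1: 287
2: 354 -> 24 -> 761 -> 695
3: 663
4: 587
5: _
6: _
7: _
8: 932 -> 910
9: 493
10: _

2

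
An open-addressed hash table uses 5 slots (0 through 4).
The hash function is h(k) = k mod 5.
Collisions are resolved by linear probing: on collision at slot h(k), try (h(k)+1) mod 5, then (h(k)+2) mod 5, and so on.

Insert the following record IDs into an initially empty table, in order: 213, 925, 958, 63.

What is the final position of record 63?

Insert 213: h=3, slot 3 empty -> index 3.
Insert 925: h=0, slot 0 empty -> index 0.
Insert 958: h=3, slot 3 occupied -> index 4.
Insert 63: h=3, slots 3,4,0 occupied -> index 1.
Table: [925, 63, _, 213, 958]

1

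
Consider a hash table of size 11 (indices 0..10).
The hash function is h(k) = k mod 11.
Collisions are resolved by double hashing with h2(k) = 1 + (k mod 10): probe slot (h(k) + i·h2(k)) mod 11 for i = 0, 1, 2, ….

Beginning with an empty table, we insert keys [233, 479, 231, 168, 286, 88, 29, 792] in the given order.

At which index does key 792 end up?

Insert 233: h=2, slot 2 empty => index 2.
Insert 479: h=6, slot 6 empty => index 6.
Insert 231: h=0, slot 0 empty => index 0.
Insert 168: h=3, slot 3 empty => index 3.
Insert 286: h=0, h2=7, slot 0 occupied => index 7.
Insert 88: h=0, h2=9, slot 0 occupied => index 9.
Insert 29: h=7, h2=10, slots 7,6 occupied => index 5.
Insert 792: h=0, h2=3, slots 0,3,6,9 occupied => index 1.
Table: [231, 792, 233, 168, —, 29, 479, 286, —, 88, —]

1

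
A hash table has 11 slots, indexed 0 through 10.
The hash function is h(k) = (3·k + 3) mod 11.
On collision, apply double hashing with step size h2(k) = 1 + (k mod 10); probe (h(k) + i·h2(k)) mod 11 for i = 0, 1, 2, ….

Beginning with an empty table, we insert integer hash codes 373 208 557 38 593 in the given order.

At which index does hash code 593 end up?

4

Insert 373: h=0, slot 0 empty → index 0.
Insert 208: h=0, h2=9, slot 0 occupied → index 9.
Insert 557: h=2, slot 2 empty → index 2.
Insert 38: h=7, slot 7 empty → index 7.
Insert 593: h=0, h2=4, slot 0 occupied → index 4.
Table: [373, ∅, 557, ∅, 593, ∅, ∅, 38, ∅, 208, ∅]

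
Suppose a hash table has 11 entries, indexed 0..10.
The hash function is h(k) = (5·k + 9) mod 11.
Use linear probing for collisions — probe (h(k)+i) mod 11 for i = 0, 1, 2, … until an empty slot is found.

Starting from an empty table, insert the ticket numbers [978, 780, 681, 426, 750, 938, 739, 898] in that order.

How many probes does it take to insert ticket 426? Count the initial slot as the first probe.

Insert 978: h=4, slot 4 empty -> index 4.
Insert 780: h=4, slot 4 occupied -> index 5.
Insert 681: h=4, slots 4,5 occupied -> index 6.
Insert 426: h=5, slots 5,6 occupied -> index 7.
Insert 750: h=8, slot 8 empty -> index 8.
Insert 938: h=2, slot 2 empty -> index 2.
Insert 739: h=8, slot 8 occupied -> index 9.
Insert 898: h=0, slot 0 empty -> index 0.
Table: [898, —, 938, —, 978, 780, 681, 426, 750, 739, —]

3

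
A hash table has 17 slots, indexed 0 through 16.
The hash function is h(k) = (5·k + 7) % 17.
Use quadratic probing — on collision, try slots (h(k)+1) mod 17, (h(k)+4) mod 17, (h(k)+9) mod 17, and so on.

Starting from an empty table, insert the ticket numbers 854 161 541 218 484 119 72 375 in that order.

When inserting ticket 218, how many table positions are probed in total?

4

854: h=10 => slot 10
161: h=13 => slot 13
541: h=9 => slot 9
218: h=9, probe 9,10,13,1 => slot 1
484: h=13, probe 13,14 => slot 14
119: h=7 => slot 7
72: h=10, probe 10,11 => slot 11
375: h=12 => slot 12
Table: [_, 218, _, _, _, _, _, 119, _, 541, 854, 72, 375, 161, 484, _, _]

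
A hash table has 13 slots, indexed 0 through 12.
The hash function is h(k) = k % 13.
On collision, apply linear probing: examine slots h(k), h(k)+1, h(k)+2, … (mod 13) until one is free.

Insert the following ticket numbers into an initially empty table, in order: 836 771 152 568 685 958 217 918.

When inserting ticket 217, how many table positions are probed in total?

Insert 836: h=4, slot 4 empty -> index 4.
Insert 771: h=4, slot 4 occupied -> index 5.
Insert 152: h=9, slot 9 empty -> index 9.
Insert 568: h=9, slot 9 occupied -> index 10.
Insert 685: h=9, slots 9,10 occupied -> index 11.
Insert 958: h=9, slots 9,10,11 occupied -> index 12.
Insert 217: h=9, slots 9,10,11,12 occupied -> index 0.
Insert 918: h=8, slot 8 empty -> index 8.
Table: [217, ∅, ∅, ∅, 836, 771, ∅, ∅, 918, 152, 568, 685, 958]

5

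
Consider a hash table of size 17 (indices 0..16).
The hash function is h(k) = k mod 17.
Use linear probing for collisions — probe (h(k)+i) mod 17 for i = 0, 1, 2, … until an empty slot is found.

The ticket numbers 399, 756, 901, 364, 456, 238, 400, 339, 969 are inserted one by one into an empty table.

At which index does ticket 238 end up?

399: h=8 => slot 8
756: h=8, probe 8,9 => slot 9
901: h=0 => slot 0
364: h=7 => slot 7
456: h=14 => slot 14
238: h=0, probe 0,1 => slot 1
400: h=9, probe 9,10 => slot 10
339: h=16 => slot 16
969: h=0, probe 0,1,2 => slot 2
Table: [901, 238, 969, _, _, _, _, 364, 399, 756, 400, _, _, _, 456, _, 339]

1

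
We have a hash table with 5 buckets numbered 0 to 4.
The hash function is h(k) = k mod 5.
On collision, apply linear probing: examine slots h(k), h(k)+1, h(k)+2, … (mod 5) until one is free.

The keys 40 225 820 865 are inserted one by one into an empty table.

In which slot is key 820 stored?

2

40: h=0 → slot 0
225: h=0, probe 0,1 → slot 1
820: h=0, probe 0,1,2 → slot 2
865: h=0, probe 0,1,2,3 → slot 3
Table: [40, 225, 820, 865, —]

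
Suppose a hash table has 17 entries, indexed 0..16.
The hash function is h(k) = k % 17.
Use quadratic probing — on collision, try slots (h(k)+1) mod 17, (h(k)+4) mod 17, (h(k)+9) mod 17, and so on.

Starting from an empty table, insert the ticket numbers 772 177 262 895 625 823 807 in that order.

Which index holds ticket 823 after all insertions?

772: h=7 -> slot 7
177: h=7, probe 7,8 -> slot 8
262: h=7, probe 7,8,11 -> slot 11
895: h=11, probe 11,12 -> slot 12
625: h=13 -> slot 13
823: h=7, probe 7,8,11,16 -> slot 16
807: h=8, probe 8,9 -> slot 9
Table: [-, -, -, -, -, -, -, 772, 177, 807, -, 262, 895, 625, -, -, 823]

16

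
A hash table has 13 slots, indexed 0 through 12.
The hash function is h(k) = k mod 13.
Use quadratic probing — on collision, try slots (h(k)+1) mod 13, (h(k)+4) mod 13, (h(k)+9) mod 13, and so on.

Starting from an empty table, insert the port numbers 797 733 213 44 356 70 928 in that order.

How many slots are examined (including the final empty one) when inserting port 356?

Insert 797: h=4, slot 4 empty => index 4.
Insert 733: h=5, slot 5 empty => index 5.
Insert 213: h=5, slot 5 occupied => index 6.
Insert 44: h=5, slots 5,6 occupied => index 9.
Insert 356: h=5, slots 5,6,9 occupied => index 1.
Insert 70: h=5, slots 5,6,9,1 occupied => index 8.
Insert 928: h=5, slots 5,6,9,1,8,4 occupied => index 2.
Table: [., 356, 928, ., 797, 733, 213, ., 70, 44, ., ., .]

4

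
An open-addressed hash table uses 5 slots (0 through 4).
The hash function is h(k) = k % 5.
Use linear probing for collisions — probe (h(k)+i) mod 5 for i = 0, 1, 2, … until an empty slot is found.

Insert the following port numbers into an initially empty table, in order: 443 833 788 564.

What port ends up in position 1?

Insert 443: h=3, slot 3 empty => index 3.
Insert 833: h=3, slot 3 occupied => index 4.
Insert 788: h=3, slots 3,4 occupied => index 0.
Insert 564: h=4, slots 4,0 occupied => index 1.
Table: [788, 564, —, 443, 833]

564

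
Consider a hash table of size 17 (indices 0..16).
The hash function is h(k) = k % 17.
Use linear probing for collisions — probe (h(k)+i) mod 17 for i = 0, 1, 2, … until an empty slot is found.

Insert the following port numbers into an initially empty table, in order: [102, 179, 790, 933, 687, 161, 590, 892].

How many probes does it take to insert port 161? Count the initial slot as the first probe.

3

Insert 102: h=0, slot 0 empty → index 0.
Insert 179: h=9, slot 9 empty → index 9.
Insert 790: h=8, slot 8 empty → index 8.
Insert 933: h=15, slot 15 empty → index 15.
Insert 687: h=7, slot 7 empty → index 7.
Insert 161: h=8, slots 8,9 occupied → index 10.
Insert 590: h=12, slot 12 empty → index 12.
Insert 892: h=8, slots 8,9,10 occupied → index 11.
Table: [102, ∅, ∅, ∅, ∅, ∅, ∅, 687, 790, 179, 161, 892, 590, ∅, ∅, 933, ∅]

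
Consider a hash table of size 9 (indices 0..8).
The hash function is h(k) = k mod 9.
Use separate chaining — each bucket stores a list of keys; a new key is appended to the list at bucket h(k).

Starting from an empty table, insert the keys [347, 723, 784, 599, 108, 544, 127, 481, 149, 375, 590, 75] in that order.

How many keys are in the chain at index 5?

347 -> bucket 5
723 -> bucket 3
784 -> bucket 1
599 -> bucket 5 (collision)
108 -> bucket 0
544 -> bucket 4
127 -> bucket 1 (collision)
481 -> bucket 4 (collision)
149 -> bucket 5 (collision)
375 -> bucket 6
590 -> bucket 5 (collision)
75 -> bucket 3 (collision)
Final buckets:
0: 108
1: 784 -> 127
2: -
3: 723 -> 75
4: 544 -> 481
5: 347 -> 599 -> 149 -> 590
6: 375
7: -
8: -

4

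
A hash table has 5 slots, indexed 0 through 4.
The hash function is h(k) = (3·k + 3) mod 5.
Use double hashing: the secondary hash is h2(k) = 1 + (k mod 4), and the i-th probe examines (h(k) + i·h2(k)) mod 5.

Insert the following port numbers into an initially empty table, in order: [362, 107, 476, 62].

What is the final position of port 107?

362: h=4 => slot 4
107: h=4, h2=4, probe 4,3 => slot 3
476: h=1 => slot 1
62: h=4, h2=3, probe 4,2 => slot 2
Table: [-, 476, 62, 107, 362]

3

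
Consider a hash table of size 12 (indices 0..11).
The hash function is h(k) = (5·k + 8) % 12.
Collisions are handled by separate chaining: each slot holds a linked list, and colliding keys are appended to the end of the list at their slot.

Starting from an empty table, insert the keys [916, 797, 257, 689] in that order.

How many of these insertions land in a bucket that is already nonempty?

2

916 → bucket 4
797 → bucket 9
257 → bucket 9 (collision)
689 → bucket 9 (collision)
Final buckets:
0: ∅
1: ∅
2: ∅
3: ∅
4: 916
5: ∅
6: ∅
7: ∅
8: ∅
9: 797 -> 257 -> 689
10: ∅
11: ∅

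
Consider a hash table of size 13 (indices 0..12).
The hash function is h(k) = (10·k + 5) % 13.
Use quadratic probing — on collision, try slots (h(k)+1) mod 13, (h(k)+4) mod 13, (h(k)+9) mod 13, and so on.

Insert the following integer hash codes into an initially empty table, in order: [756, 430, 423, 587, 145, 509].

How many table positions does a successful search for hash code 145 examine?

756: h=12 → slot 12
430: h=2 → slot 2
423: h=10 → slot 10
587: h=12, probe 12,0 → slot 0
145: h=12, probe 12,0,3 → slot 3
509: h=12, probe 12,0,3,8 → slot 8
Table: [587, ∅, 430, 145, ∅, ∅, ∅, ∅, 509, ∅, 423, ∅, 756]
Lookup 145: h=12, probe 12,0,3 → found at 3.

3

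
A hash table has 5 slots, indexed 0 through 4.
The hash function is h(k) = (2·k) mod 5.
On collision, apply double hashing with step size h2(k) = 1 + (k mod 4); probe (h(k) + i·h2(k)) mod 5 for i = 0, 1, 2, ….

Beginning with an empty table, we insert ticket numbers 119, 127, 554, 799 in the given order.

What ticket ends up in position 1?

554

119: h=3 -> slot 3
127: h=4 -> slot 4
554: h=3, h2=3, probe 3,1 -> slot 1
799: h=3, h2=4, probe 3,2 -> slot 2
Table: [—, 554, 799, 119, 127]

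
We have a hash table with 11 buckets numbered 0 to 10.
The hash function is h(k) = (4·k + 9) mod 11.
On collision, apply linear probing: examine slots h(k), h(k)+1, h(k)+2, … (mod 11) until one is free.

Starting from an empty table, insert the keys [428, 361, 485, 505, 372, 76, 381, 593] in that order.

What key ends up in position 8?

428: h=5 -> slot 5
361: h=1 -> slot 1
485: h=2 -> slot 2
505: h=5, probe 5,6 -> slot 6
372: h=1, probe 1,2,3 -> slot 3
76: h=5, probe 5,6,7 -> slot 7
381: h=4 -> slot 4
593: h=5, probe 5,6,7,8 -> slot 8
Table: [—, 361, 485, 372, 381, 428, 505, 76, 593, —, —]

593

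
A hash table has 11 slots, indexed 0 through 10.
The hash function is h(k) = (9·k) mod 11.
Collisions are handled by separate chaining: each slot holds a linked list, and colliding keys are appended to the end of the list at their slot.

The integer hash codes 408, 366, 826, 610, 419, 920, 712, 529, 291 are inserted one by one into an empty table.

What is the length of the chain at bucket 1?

Insert 408: h=9, bucket 9 empty -> new chain.
Insert 366: h=5, bucket 5 empty -> new chain.
Insert 826: h=9, bucket 9 nonempty -> append to chain.
Insert 610: h=1, bucket 1 empty -> new chain.
Insert 419: h=9, bucket 9 nonempty -> append to chain.
Insert 920: h=8, bucket 8 empty -> new chain.
Insert 712: h=6, bucket 6 empty -> new chain.
Insert 529: h=9, bucket 9 nonempty -> append to chain.
Insert 291: h=1, bucket 1 nonempty -> append to chain.
Final buckets:
0: -
1: 610 -> 291
2: -
3: -
4: -
5: 366
6: 712
7: -
8: 920
9: 408 -> 826 -> 419 -> 529
10: -

2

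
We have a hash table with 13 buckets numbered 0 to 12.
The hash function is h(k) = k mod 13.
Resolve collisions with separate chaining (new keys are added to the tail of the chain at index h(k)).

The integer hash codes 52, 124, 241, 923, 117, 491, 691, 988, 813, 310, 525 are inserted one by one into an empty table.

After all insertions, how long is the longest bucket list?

4

Insert 52: h=0, bucket 0 empty -> new chain.
Insert 124: h=7, bucket 7 empty -> new chain.
Insert 241: h=7, bucket 7 nonempty -> append to chain.
Insert 923: h=0, bucket 0 nonempty -> append to chain.
Insert 117: h=0, bucket 0 nonempty -> append to chain.
Insert 491: h=10, bucket 10 empty -> new chain.
Insert 691: h=2, bucket 2 empty -> new chain.
Insert 988: h=0, bucket 0 nonempty -> append to chain.
Insert 813: h=7, bucket 7 nonempty -> append to chain.
Insert 310: h=11, bucket 11 empty -> new chain.
Insert 525: h=5, bucket 5 empty -> new chain.
Final buckets:
0: 52 -> 923 -> 117 -> 988
1: -
2: 691
3: -
4: -
5: 525
6: -
7: 124 -> 241 -> 813
8: -
9: -
10: 491
11: 310
12: -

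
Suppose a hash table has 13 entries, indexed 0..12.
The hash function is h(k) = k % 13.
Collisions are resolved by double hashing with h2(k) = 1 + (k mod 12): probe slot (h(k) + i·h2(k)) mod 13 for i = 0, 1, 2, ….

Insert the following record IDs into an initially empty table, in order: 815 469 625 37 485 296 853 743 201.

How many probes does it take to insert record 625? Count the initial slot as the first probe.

2

815 hashes to 9; slot 9 is free => place at 9.
469 hashes to 1; slot 1 is free => place at 1.
625 hashes to 1, h2=2; 1 taken => place at 3.
37 hashes to 11; slot 11 is free => place at 11.
485 hashes to 4; slot 4 is free => place at 4.
296 hashes to 10; slot 10 is free => place at 10.
853 hashes to 8; slot 8 is free => place at 8.
743 hashes to 2; slot 2 is free => place at 2.
201 hashes to 6; slot 6 is free => place at 6.
Table: [-, 469, 743, 625, 485, -, 201, -, 853, 815, 296, 37, -]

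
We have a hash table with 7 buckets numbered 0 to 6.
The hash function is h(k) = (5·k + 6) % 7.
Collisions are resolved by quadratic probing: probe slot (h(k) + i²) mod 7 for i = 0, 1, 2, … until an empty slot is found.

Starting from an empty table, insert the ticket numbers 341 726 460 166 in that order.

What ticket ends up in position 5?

341 hashes to 3; slot 3 is free → place at 3.
726 hashes to 3; 3 taken → place at 4.
460 hashes to 3; 3,4 taken → place at 0.
166 hashes to 3; 3,4,0 taken → place at 5.
Table: [460, _, _, 341, 726, 166, _]

166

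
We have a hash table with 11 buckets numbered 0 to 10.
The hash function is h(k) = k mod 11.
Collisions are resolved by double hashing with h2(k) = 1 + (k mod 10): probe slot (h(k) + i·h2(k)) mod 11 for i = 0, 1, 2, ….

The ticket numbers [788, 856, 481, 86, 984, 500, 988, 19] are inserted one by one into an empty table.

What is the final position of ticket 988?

788 hashes to 7; slot 7 is free => place at 7.
856 hashes to 9; slot 9 is free => place at 9.
481 hashes to 8; slot 8 is free => place at 8.
86 hashes to 9, h2=7; 9 taken => place at 5.
984 hashes to 5, h2=5; 5 taken => place at 10.
500 hashes to 5, h2=1; 5 taken => place at 6.
988 hashes to 9, h2=9; 9,7,5 taken => place at 3.
19 hashes to 8, h2=10; 8,7,6,5 taken => place at 4.
Table: [-, -, -, 988, 19, 86, 500, 788, 481, 856, 984]

3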